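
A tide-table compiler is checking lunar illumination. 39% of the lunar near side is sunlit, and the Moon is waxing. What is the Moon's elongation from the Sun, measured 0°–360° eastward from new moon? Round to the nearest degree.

77°

From f = (1 − cos θ)/2: cos θ = 1 − 2×0.39 = 0.220; arccos → 77.3°.
The Moon is waxing (0°–180°), so θ = 77.3° directly.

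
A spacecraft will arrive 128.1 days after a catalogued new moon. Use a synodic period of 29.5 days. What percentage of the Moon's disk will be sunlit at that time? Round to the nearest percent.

Reduce mod P: 128.1 − 4×29.5 = 10.10 d into the current lunation.
Phase angle: θ = 360°·(10.10 d)/(29.5 d) = 123.3°.
Illuminated fraction = (1 − cos 123.3°)/2 = (1 − (-0.548))/2 ≈ 0.774, so 77%.

77%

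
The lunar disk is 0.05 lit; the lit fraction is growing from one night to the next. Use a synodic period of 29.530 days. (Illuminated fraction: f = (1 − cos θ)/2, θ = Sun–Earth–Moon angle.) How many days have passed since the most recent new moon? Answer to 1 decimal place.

2.1 days

Invert f = (1 − cos θ)/2 to get cos θ = 1 − 2(0.05) = 0.900, hence θ₀ = arccos 0.900 = 25.8°.
Before full moon the principal value applies: θ = 25.8°.
That fraction of the synodic month is 25.8/360 × 29.530 d ≈ 2.12 d.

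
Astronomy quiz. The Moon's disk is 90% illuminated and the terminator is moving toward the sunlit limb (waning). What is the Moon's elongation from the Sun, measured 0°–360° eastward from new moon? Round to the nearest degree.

217°

From f = (1 − cos θ)/2: cos θ = 1 − 2×0.90 = -0.800; arccos → 143.1°.
A waning Moon lies in 180°–360°, so θ = 360° − 143.1° = 216.9°.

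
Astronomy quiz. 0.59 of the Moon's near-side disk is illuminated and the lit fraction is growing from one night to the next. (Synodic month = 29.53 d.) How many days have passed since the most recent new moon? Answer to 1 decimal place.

8.2 days

Invert f = (1 − cos θ)/2 to get cos θ = 1 − 2(0.59) = -0.180, hence θ₀ = arccos -0.180 = 100.4°.
The Moon is waxing (0°–180°), so θ = 100.4° directly.
At 360°/29.53 d per day, 100.4° corresponds to 8.23 days.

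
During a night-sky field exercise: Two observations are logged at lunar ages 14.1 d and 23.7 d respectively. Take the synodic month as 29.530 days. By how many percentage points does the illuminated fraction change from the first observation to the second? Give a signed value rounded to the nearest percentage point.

-66 pp

θ₁ = 360° × 14.1/29.530 = 171.9°, f₁ = (1 − cos θ₁)/2 = 0.995.
θ₂ = 360° × 23.7/29.530 = 288.9°, f₂ = (1 − cos θ₂)/2 = 0.338.
Change = f₂ − f₁ = -0.657 → -66 percentage points.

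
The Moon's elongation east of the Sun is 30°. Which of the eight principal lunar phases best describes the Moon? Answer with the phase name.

30° lies in the waxing crescent sector of the 8-phase cycle.

waxing crescent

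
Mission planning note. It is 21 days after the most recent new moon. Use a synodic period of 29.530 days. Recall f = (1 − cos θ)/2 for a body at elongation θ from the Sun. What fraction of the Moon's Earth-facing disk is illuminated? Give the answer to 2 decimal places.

Phase angle: θ = 360°·(21 d)/(29.530 d) = 256.0°.
cos 256.0° = (-0.242), so f = (1 − (-0.242))/2 = 0.621.

0.62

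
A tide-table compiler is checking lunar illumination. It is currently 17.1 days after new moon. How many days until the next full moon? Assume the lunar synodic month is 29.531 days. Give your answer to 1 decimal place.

27.2 days

Full moon occurs at elongation 180°, i.e. at age 29.531 × 180/360 = 14.765 d.
This lunation's full moon (14.765 d) has passed, so add one period: 44.296 − 17.1 = 27.196 days.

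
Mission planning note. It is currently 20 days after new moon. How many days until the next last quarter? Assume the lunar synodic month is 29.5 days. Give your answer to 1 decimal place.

2.1 days

Last quarter occurs at elongation 270°, i.e. at age 29.5 × 270/360 = 22.125 d.
That is 22.125 − 20 = 2.125 days ahead.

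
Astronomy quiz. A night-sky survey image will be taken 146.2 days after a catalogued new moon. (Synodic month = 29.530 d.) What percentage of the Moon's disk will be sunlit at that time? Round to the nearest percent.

Reduce mod P: 146.2 − 4×29.530 = 28.08 d into the current lunation.
Elongation θ = 360° × 28.08/29.530 ≈ 342.3°.
cos 342.3° = 0.953, so f = (1 − 0.953)/2 = 0.024, so 2%.

2%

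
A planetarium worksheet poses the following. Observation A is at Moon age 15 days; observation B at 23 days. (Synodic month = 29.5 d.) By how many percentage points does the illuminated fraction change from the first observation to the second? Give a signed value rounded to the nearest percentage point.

-59 percentage points

First observation: θ = 360°·15/29.5 = 183.1°, so f = 0.999.
Second observation: θ = 280.7°, f = 0.407.
Δf = 0.407 − 0.999 = -0.592, i.e. -59 pp.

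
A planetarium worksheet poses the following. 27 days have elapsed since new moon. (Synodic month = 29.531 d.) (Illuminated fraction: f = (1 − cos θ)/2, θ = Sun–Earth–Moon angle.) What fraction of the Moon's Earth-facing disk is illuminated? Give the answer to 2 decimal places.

Elongation θ = 360° × 27/29.531 ≈ 329.1°.
With cos θ = 0.858, the lit fraction is (1 − 0.858)/2 ≈ 0.071.

0.07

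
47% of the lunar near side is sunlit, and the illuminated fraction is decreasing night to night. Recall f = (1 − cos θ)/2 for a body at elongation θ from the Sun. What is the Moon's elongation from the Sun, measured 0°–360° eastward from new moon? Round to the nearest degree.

cos θ = 1 − 2f = 0.060, giving a principal value of 86.6°.
A waning Moon lies in 180°–360°, so θ = 360° − 86.6° = 273.4°.

273°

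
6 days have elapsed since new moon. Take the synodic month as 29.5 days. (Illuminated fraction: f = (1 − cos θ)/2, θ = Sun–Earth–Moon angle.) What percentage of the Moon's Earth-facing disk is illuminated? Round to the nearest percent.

36%

Elongation θ = 360° × 6/29.5 ≈ 73.2°.
Illuminated fraction = (1 − cos 73.2°)/2 = (1 − 0.289)/2 ≈ 0.356, so 36%.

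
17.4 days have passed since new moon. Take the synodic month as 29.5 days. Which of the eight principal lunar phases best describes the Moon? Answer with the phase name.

waning gibbous

At 17.4/29.5 of the cycle, θ ≈ 212° — the waning gibbous range.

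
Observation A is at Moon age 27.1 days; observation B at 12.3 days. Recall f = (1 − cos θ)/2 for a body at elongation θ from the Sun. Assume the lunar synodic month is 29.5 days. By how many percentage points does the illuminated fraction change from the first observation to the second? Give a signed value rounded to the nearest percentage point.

+87 percentage points

θ₁ = 360° × 27.1/29.5 = 330.7°, f₁ = (1 − cos θ₁)/2 = 0.064.
θ₂ = 360° × 12.3/29.5 = 150.1°, f₂ = (1 − cos θ₂)/2 = 0.933.
Change = f₂ − f₁ = +0.870 → +87 percentage points.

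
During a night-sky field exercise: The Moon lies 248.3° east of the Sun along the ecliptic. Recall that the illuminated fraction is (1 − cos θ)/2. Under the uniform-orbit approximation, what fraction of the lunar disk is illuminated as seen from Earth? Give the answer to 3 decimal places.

f = (1 − cos 248.3°)/2 = (1 − (-0.370))/2 ≈ 0.685.

0.685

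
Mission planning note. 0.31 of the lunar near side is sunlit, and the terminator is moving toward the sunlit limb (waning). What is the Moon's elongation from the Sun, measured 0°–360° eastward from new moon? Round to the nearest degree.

292°

Invert f = (1 − cos θ)/2 to get cos θ = 1 − 2(0.31) = 0.380, hence θ₀ = arccos 0.380 = 67.7°.
Waning ⇒ past full, so θ = 360° − 67.7° = 292.3°.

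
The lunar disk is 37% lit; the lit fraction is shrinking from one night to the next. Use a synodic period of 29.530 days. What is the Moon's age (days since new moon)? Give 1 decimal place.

23.4 days

cos θ = 1 − 2f = 0.260, giving a principal value of 74.9°.
A waning Moon lies in 180°–360°, so θ = 360° − 74.9° = 285.1°.
At 360°/29.530 d per day, 285.1° corresponds to 23.38 days.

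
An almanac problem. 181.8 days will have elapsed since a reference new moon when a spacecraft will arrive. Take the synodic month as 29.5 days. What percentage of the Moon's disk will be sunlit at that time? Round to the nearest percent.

24%

181.8 d spans 6 complete synodic months (6 × 29.5 = 177.00 d) plus 4.80 d.
The Moon has covered 4.80/29.5 of its cycle, so θ ≈ 360° × 4.80/29.5 = 58.6°.
With cos θ = 0.521, the lit fraction is (1 − 0.521)/2 ≈ 0.239, so 24%.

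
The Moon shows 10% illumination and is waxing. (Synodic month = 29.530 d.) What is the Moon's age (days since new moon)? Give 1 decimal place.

3.0 days

From f = (1 − cos θ)/2: cos θ = 1 − 2×0.10 = 0.800; arccos → 36.9°.
Before full moon the principal value applies: θ = 36.9°.
That fraction of the synodic month is 36.9/360 × 29.530 d ≈ 3.02 d.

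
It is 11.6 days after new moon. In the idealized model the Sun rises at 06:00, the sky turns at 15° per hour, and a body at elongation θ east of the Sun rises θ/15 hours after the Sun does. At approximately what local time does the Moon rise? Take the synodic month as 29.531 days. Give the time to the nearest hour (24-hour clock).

Phase angle: θ = 360°·(11.6 d)/(29.531 d) = 141.4°.
Delay after the Sun = 141.4° / (15°/h) ≈ 9.43 h.
06:00 + 9.43 h ≈ 15:26 → 15:00 to the nearest hour.

15:00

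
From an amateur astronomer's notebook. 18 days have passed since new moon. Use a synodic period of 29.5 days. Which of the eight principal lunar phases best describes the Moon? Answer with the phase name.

waning gibbous

At 18/29.5 of the cycle, θ ≈ 220° — the waning gibbous range.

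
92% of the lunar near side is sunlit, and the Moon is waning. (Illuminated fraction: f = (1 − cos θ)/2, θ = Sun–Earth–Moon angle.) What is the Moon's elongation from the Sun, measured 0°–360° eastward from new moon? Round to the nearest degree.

Invert f = (1 − cos θ)/2 to get cos θ = 1 − 2(0.92) = -0.840, hence θ₀ = arccos -0.840 = 147.1°.
Since the Moon is past full (waning), take the reflex angle: θ = 360° − 147.1° = 212.9°.

213°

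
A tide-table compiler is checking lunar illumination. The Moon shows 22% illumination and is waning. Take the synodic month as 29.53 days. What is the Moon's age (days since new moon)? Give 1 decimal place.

Invert f = (1 − cos θ)/2 to get cos θ = 1 − 2(0.22) = 0.560, hence θ₀ = arccos 0.560 = 55.9°.
Waning ⇒ past full, so θ = 360° − 55.9° = 304.1°.
At 360°/29.53 d per day, 304.1° corresponds to 24.94 days.

24.9 days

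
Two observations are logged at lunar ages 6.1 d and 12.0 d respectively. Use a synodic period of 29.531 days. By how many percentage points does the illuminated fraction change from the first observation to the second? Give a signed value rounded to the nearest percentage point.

θ₁ = 360° × 6.1/29.531 = 74.4°, f₁ = (1 − cos θ₁)/2 = 0.365.
θ₂ = 360° × 12.0/29.531 = 146.3°, f₂ = (1 − cos θ₂)/2 = 0.916.
Change = f₂ − f₁ = +0.551 → +55 percentage points.

+55 percentage points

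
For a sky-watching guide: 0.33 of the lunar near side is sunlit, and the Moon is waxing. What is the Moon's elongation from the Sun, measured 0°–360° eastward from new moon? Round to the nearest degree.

From f = (1 − cos θ)/2: cos θ = 1 − 2×0.33 = 0.340; arccos → 70.1°.
The Moon is waxing (0°–180°), so θ = 70.1° directly.

70°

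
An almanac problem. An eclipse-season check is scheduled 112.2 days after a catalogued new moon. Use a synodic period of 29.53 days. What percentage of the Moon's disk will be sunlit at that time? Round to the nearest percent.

35%

112.2 d spans 3 complete synodic months (3 × 29.53 = 88.59 d) plus 23.61 d.
Elongation θ = 360° × 23.61/29.53 ≈ 287.8°.
cos 287.8° = 0.306, so f = (1 − 0.306)/2 = 0.347, so 35%.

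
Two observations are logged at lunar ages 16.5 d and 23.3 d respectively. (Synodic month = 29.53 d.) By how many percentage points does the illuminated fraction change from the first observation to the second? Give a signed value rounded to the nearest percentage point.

-59 pp

First observation: θ = 360°·16.5/29.53 = 201.2°, so f = 0.966.
Second observation: θ = 284.1°, f = 0.379.
Δf = 0.379 − 0.966 = -0.588, i.e. -59 pp.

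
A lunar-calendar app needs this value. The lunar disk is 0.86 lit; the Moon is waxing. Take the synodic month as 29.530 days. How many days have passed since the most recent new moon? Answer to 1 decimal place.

11.2 days

Invert f = (1 − cos θ)/2 to get cos θ = 1 − 2(0.86) = -0.720, hence θ₀ = arccos -0.720 = 136.1°.
Before full moon the principal value applies: θ = 136.1°.
At 360°/29.530 d per day, 136.1° corresponds to 11.16 days.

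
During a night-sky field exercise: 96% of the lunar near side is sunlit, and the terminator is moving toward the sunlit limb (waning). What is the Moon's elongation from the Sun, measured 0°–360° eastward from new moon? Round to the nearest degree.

From f = (1 − cos θ)/2: cos θ = 1 − 2×0.96 = -0.920; arccos → 156.9°.
A waning Moon lies in 180°–360°, so θ = 360° − 156.9° = 203.1°.

203°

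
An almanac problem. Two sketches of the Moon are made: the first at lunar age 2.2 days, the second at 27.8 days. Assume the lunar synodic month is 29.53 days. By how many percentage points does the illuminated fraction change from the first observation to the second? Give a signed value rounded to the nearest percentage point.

-2 pp

First observation: θ = 360°·2.2/29.53 = 26.8°, so f = 0.054.
Second observation: θ = 338.9°, f = 0.033.
Δf = 0.033 − 0.054 = -0.020, i.e. -2 pp.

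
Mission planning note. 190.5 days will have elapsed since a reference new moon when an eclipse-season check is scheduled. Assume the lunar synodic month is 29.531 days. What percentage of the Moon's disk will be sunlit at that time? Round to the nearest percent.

190.5 d spans 6 complete synodic months (6 × 29.531 = 177.19 d) plus 13.31 d.
Phase angle: θ = 360°·(13.31 d)/(29.531 d) = 162.3°.
With cos θ = (-0.953), the lit fraction is (1 − (-0.953))/2 ≈ 0.976, so 98%.

98%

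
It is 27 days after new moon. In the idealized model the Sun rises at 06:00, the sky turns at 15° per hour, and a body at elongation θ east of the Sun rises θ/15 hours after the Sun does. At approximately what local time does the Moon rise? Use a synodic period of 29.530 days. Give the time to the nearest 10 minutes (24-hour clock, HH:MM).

04:00

The Moon has covered 27/29.530 of its cycle, so θ ≈ 360° × 27/29.530 = 329.2°.
The Moon trails the Sun by θ/15 = 329.2/15 ≈ 21.94 hours.
06:00 + 21.944 h ≈ 03:57 → 04:00 to the nearest ten minutes.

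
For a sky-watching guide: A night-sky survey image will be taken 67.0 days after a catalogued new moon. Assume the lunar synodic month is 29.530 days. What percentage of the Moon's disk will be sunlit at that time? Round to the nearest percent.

56%

67.0/29.530 = 2.269 lunations, so 2 complete cycles and 7.94 d into the next.
The Moon has covered 7.94/29.530 of its cycle, so θ ≈ 360° × 7.94/29.530 = 96.8°.
cos 96.8° = (-0.118), so f = (1 − (-0.118))/2 = 0.559, so 56%.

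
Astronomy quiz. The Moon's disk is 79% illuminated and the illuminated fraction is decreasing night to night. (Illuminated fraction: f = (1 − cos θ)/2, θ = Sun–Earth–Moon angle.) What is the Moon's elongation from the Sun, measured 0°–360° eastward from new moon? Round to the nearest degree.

235°

From f = (1 − cos θ)/2: cos θ = 1 − 2×0.79 = -0.580; arccos → 125.5°.
A waning Moon lies in 180°–360°, so θ = 360° − 125.5° = 234.5°.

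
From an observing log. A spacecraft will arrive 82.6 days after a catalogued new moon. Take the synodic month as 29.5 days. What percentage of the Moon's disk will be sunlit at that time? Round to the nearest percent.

35%

Reduce mod P: 82.6 − 2×29.5 = 23.60 d into the current lunation.
Elongation θ = 360° × 23.60/29.5 ≈ 288.0°.
With cos θ = 0.309, the lit fraction is (1 − 0.309)/2 ≈ 0.345, so 35%.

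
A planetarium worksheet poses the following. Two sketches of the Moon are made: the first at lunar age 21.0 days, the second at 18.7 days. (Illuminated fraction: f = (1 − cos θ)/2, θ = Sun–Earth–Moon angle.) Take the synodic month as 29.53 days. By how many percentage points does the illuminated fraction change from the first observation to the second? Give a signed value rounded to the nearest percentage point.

First observation: θ = 360°·21.0/29.53 = 256.0°, so f = 0.621.
Second observation: θ = 228.0°, f = 0.835.
Δf = 0.835 − 0.621 = +0.214, i.e. +21 pp.

+21 pp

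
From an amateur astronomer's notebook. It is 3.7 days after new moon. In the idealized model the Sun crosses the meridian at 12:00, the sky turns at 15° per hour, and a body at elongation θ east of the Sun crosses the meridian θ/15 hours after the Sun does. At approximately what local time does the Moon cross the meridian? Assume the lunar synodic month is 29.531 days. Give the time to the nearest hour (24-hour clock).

15:00

Phase angle: θ = 360°·(3.7 d)/(29.531 d) = 45.1°.
Delay after the Sun = 45.1° / (15°/h) ≈ 3.01 h.
12:00 + 3.01 h ≈ 15:00 → 15:00 to the nearest hour.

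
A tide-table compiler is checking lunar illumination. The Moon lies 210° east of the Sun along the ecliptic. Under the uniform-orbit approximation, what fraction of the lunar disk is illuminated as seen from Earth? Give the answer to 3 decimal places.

cos 210° = (-0.866), so f = (1 − (-0.866))/2 = 0.933.

0.933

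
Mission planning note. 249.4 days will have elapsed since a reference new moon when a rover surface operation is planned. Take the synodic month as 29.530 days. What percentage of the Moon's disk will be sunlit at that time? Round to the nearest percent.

249.4/29.530 = 8.446 lunations, so 8 complete cycles and 13.16 d into the next.
Elongation θ = 360° × 13.16/29.530 ≈ 160.4°.
Illuminated fraction = (1 − cos 160.4°)/2 = (1 − (-0.942))/2 ≈ 0.971, so 97%.

97%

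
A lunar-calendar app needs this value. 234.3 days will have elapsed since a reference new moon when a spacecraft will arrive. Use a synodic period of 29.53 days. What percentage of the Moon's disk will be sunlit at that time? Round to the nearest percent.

4%

234.3/29.53 = 7.934 lunations, so 7 complete cycles and 27.59 d into the next.
Elongation θ = 360° × 27.59/29.53 ≈ 336.3°.
Illuminated fraction = (1 − cos 336.3°)/2 = (1 − 0.916)/2 ≈ 0.042, so 4%.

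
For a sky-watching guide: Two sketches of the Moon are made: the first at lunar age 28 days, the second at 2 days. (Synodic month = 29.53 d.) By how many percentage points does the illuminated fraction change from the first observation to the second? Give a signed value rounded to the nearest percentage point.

+2 pp

θ₁ = 360° × 28/29.53 = 341.3°, f₁ = (1 − cos θ₁)/2 = 0.026.
θ₂ = 360° × 2/29.53 = 24.4°, f₂ = (1 − cos θ₂)/2 = 0.045.
Change = f₂ − f₁ = +0.018 → +2 percentage points.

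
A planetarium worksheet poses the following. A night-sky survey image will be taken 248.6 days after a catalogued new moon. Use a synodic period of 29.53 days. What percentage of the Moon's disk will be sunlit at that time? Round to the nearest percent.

248.6/29.53 = 8.419 lunations, so 8 complete cycles and 12.36 d into the next.
The Moon has covered 12.36/29.53 of its cycle, so θ ≈ 360° × 12.36/29.53 = 150.7°.
With cos θ = (-0.872), the lit fraction is (1 − (-0.872))/2 ≈ 0.936, so 94%.

94%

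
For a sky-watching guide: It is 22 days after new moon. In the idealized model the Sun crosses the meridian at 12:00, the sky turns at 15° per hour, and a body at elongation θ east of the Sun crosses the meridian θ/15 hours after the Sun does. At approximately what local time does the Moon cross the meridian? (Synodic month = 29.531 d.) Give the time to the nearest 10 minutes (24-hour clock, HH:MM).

Phase angle: θ = 360°·(22 d)/(29.531 d) = 268.2°.
At 15° of sky rotation per hour, 268.2° corresponds to a 17.88 h lag.
12:00 + 17.880 h ≈ 05:53 → 05:50 to the nearest ten minutes.

05:50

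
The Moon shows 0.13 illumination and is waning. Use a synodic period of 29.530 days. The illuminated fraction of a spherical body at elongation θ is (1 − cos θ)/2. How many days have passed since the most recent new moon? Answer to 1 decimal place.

cos θ = 1 − 2f = 0.740, giving a principal value of 42.3°.
A waning Moon lies in 180°–360°, so θ = 360° − 42.3° = 317.7°.
At 360°/29.530 d per day, 317.7° corresponds to 26.06 days.

26.1 days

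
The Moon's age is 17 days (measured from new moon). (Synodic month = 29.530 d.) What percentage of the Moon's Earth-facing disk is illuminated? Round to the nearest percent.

Phase angle: θ = 360°·(17 d)/(29.530 d) = 207.2°.
With cos θ = (-0.889), the lit fraction is (1 − (-0.889))/2 ≈ 0.945, so 94%.

94%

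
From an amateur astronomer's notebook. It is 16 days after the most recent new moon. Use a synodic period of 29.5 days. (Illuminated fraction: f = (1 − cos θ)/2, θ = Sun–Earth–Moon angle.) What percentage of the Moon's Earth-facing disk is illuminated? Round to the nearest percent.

Elongation θ = 360° × 16/29.5 ≈ 195.3°.
Illuminated fraction = (1 − cos 195.3°)/2 = (1 − (-0.965))/2 ≈ 0.982, so 98%.

98%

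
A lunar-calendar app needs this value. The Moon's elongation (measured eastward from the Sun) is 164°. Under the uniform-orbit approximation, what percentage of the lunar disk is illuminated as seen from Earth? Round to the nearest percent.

98%

Half-versine of 164°: (1 − (-0.961))/2 = 0.981, i.e. 98%.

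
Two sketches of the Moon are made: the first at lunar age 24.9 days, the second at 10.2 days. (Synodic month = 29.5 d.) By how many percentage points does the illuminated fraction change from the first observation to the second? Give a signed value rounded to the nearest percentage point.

θ₁ = 360° × 24.9/29.5 = 303.9°, f₁ = (1 − cos θ₁)/2 = 0.221.
θ₂ = 360° × 10.2/29.5 = 124.5°, f₂ = (1 − cos θ₂)/2 = 0.783.
Change = f₂ − f₁ = +0.562 → +56 percentage points.

+56 percentage points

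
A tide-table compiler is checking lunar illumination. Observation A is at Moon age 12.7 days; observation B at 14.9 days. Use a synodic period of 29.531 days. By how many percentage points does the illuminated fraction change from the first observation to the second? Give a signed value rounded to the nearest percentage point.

θ₁ = 360° × 12.7/29.531 = 154.8°, f₁ = (1 − cos θ₁)/2 = 0.952.
θ₂ = 360° × 14.9/29.531 = 181.6°, f₂ = (1 − cos θ₂)/2 = 1.000.
Change = f₂ − f₁ = +0.047 → +5 percentage points.

+5 pp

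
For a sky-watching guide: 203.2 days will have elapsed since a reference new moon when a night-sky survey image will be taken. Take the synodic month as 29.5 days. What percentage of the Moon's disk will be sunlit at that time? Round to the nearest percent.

Reduce mod P: 203.2 − 6×29.5 = 26.20 d into the current lunation.
Elongation θ = 360° × 26.20/29.5 ≈ 319.7°.
Illuminated fraction = (1 − cos 319.7°)/2 = (1 − 0.763)/2 ≈ 0.119, so 12%.

12%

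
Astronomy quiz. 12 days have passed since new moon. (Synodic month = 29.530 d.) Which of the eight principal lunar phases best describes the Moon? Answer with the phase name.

θ ≈ 360° × 12/29.530 = 146°, which falls in the waxing gibbous sector.

waxing gibbous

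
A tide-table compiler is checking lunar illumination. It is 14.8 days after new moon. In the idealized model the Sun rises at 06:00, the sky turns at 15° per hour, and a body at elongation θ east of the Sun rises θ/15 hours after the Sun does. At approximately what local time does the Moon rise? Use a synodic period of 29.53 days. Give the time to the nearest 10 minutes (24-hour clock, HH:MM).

Phase angle: θ = 360°·(14.8 d)/(29.53 d) = 180.4°.
At 15° of sky rotation per hour, 180.4° corresponds to a 12.03 h lag.
06:00 + 12.028 h ≈ 18:02 → 18:00 to the nearest ten minutes.

18:00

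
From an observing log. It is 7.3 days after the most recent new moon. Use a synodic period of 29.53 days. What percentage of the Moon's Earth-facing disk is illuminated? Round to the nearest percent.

49%

Phase angle: θ = 360°·(7.3 d)/(29.53 d) = 89.0°.
With cos θ = 0.018, the lit fraction is (1 − 0.018)/2 ≈ 0.491, so 49%.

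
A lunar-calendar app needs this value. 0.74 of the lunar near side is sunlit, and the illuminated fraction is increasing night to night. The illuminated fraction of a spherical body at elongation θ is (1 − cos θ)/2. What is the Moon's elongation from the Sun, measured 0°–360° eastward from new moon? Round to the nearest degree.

From f = (1 − cos θ)/2: cos θ = 1 − 2×0.74 = -0.480; arccos → 118.7°.
The Moon is waxing (0°–180°), so θ = 118.7° directly.

119°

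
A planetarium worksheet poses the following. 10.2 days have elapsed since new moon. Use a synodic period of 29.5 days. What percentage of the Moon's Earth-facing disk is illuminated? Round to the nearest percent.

Elongation θ = 360° × 10.2/29.5 ≈ 124.5°.
Illuminated fraction = (1 − cos 124.5°)/2 = (1 − (-0.566))/2 ≈ 0.783, so 78%.

78%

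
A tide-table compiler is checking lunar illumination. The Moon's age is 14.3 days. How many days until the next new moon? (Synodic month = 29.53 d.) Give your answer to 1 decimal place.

15.2 days

The next new moon completes the synodic month: 29.53 − 14.3 = 15.230 days.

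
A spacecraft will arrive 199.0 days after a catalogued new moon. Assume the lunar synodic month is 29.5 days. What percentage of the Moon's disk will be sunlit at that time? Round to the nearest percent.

51%

199.0/29.5 = 6.746 lunations, so 6 complete cycles and 22.00 d into the next.
The Moon has covered 22.00/29.5 of its cycle, so θ ≈ 360° × 22.00/29.5 = 268.5°.
cos 268.5° = (-0.027), so f = (1 − (-0.027))/2 = 0.513, so 51%.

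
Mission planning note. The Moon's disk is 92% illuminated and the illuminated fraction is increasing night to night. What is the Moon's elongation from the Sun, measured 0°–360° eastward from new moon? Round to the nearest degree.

147°

cos θ = 1 − 2f = -0.840, giving a principal value of 147.1°.
Waxing ⇒ before full, so θ = 147.1°.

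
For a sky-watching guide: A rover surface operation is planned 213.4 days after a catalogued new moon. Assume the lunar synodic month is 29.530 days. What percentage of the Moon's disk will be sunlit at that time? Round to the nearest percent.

43%

213.4 d spans 7 complete synodic months (7 × 29.530 = 206.71 d) plus 6.69 d.
The Moon has covered 6.69/29.530 of its cycle, so θ ≈ 360° × 6.69/29.530 = 81.6°.
With cos θ = 0.147, the lit fraction is (1 − 0.147)/2 ≈ 0.427, so 43%.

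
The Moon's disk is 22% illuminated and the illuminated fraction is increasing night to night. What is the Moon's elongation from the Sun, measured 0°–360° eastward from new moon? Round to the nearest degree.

Invert f = (1 − cos θ)/2 to get cos θ = 1 − 2(0.22) = 0.560, hence θ₀ = arccos 0.560 = 55.9°.
Before full moon the principal value applies: θ = 55.9°.

56°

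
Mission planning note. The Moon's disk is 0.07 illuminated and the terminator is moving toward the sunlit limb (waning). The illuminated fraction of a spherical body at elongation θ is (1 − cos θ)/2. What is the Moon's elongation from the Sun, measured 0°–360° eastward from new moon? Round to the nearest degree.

329°

Invert f = (1 − cos θ)/2 to get cos θ = 1 − 2(0.07) = 0.860, hence θ₀ = arccos 0.860 = 30.7°.
Since the Moon is past full (waning), take the reflex angle: θ = 360° − 30.7° = 329.3°.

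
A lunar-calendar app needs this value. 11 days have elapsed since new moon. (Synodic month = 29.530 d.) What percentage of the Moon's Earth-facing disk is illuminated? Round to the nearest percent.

The Moon has covered 11/29.530 of its cycle, so θ ≈ 360° × 11/29.530 = 134.1°.
Illuminated fraction = (1 − cos 134.1°)/2 = (1 − (-0.696))/2 ≈ 0.848, so 85%.

85%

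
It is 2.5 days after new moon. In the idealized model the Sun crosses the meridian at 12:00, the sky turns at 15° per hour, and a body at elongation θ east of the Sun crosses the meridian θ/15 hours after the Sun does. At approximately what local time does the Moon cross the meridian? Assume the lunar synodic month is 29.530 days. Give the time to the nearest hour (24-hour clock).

14:00

Phase angle: θ = 360°·(2.5 d)/(29.530 d) = 30.5°.
The Moon trails the Sun by θ/15 = 30.5/15 ≈ 2.03 hours.
12:00 + 2.03 h ≈ 14:02 → 14:00 to the nearest hour.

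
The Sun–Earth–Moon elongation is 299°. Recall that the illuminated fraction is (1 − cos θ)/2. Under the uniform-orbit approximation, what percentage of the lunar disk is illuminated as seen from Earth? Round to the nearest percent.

26%

f = (1 − cos 299°)/2 = (1 − 0.485)/2 ≈ 0.258, i.e. 26%.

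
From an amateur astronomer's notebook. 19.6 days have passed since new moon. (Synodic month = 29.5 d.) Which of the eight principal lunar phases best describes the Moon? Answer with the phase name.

waning gibbous

At 19.6/29.5 of the cycle, θ ≈ 239° — the waning gibbous range.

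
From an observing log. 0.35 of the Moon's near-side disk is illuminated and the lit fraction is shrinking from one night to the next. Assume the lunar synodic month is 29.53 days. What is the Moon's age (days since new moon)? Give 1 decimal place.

23.6 days

cos θ = 1 − 2f = 0.300, giving a principal value of 72.5°.
A waning Moon lies in 180°–360°, so θ = 360° − 72.5° = 287.5°.
Age = 29.53 × 287.5°/360° ≈ 23.58 days.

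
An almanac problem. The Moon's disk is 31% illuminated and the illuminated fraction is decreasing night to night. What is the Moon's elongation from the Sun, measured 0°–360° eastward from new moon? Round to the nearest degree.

Invert f = (1 − cos θ)/2 to get cos θ = 1 − 2(0.31) = 0.380, hence θ₀ = arccos 0.380 = 67.7°.
Since the Moon is past full (waning), take the reflex angle: θ = 360° − 67.7° = 292.3°.

292°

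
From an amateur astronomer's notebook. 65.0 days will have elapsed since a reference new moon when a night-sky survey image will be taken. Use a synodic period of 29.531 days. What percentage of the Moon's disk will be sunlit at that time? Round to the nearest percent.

35%

Reduce mod P: 65.0 − 2×29.531 = 5.94 d into the current lunation.
Elongation θ = 360° × 5.94/29.531 ≈ 72.4°.
Illuminated fraction = (1 − cos 72.4°)/2 = (1 − 0.303)/2 ≈ 0.349, so 35%.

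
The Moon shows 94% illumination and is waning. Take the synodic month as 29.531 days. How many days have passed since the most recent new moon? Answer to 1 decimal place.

17.1 days

cos θ = 1 − 2f = -0.880, giving a principal value of 151.6°.
Since the Moon is past full (waning), take the reflex angle: θ = 360° − 151.6° = 208.4°.
At 360°/29.531 d per day, 208.4° corresponds to 17.09 days.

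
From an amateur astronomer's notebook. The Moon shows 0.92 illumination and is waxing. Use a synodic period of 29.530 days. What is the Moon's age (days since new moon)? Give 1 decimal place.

12.1 days

Invert f = (1 − cos θ)/2 to get cos θ = 1 − 2(0.92) = -0.840, hence θ₀ = arccos -0.840 = 147.1°.
Waxing ⇒ before full, so θ = 147.1°.
That fraction of the synodic month is 147.1/360 × 29.530 d ≈ 12.07 d.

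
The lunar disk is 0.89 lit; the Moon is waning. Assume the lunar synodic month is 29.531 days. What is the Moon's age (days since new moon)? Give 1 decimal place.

17.9 days

Invert f = (1 − cos θ)/2 to get cos θ = 1 − 2(0.89) = -0.780, hence θ₀ = arccos -0.780 = 141.3°.
Waning ⇒ past full, so θ = 360° − 141.3° = 218.7°.
Age = 29.531 × 218.7°/360° ≈ 17.94 days.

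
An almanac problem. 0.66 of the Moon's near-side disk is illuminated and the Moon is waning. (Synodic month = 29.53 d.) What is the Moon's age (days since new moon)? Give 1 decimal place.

From f = (1 − cos θ)/2: cos θ = 1 − 2×0.66 = -0.320; arccos → 108.7°.
Since the Moon is past full (waning), take the reflex angle: θ = 360° − 108.7° = 251.3°.
Age = 29.53 × 251.3°/360° ≈ 20.62 days.

20.6 days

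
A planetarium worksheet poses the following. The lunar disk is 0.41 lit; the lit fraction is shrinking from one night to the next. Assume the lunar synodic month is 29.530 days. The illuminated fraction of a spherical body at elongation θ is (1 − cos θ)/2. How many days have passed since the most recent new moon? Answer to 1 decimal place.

Invert f = (1 − cos θ)/2 to get cos θ = 1 − 2(0.41) = 0.180, hence θ₀ = arccos 0.180 = 79.6°.
Since the Moon is past full (waning), take the reflex angle: θ = 360° − 79.6° = 280.4°.
At 360°/29.530 d per day, 280.4° corresponds to 23.00 days.

23.0 days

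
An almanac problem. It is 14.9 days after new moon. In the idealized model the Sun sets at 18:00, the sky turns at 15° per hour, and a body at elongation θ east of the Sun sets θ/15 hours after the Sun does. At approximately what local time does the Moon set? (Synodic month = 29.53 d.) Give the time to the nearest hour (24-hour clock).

06:00

Phase angle: θ = 360°·(14.9 d)/(29.53 d) = 181.6°.
At 15° of sky rotation per hour, 181.6° corresponds to a 12.11 h lag.
18:00 + 12.11 h ≈ 06:07 → 06:00 to the nearest hour.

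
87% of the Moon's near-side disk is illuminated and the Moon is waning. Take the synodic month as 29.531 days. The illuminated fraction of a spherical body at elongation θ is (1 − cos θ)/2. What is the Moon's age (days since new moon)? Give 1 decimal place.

Invert f = (1 − cos θ)/2 to get cos θ = 1 − 2(0.87) = -0.740, hence θ₀ = arccos -0.740 = 137.7°.
Waning ⇒ past full, so θ = 360° − 137.7° = 222.3°.
Age = 29.531 × 222.3°/360° ≈ 18.23 days.

18.2 days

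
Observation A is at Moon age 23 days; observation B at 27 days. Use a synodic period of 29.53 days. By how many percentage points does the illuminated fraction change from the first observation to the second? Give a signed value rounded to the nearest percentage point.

θ₁ = 360° × 23/29.53 = 280.4°, f₁ = (1 − cos θ₁)/2 = 0.410.
θ₂ = 360° × 27/29.53 = 329.2°, f₂ = (1 − cos θ₂)/2 = 0.071.
Change = f₂ − f₁ = -0.339 → -34 percentage points.

-34 pp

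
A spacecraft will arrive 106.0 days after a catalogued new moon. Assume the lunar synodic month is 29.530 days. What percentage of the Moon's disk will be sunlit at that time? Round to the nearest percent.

92%

106.0 d spans 3 complete synodic months (3 × 29.530 = 88.59 d) plus 17.41 d.
Elongation θ = 360° × 17.41/29.530 ≈ 212.2°.
cos 212.2° = (-0.846), so f = (1 − (-0.846))/2 = 0.923, so 92%.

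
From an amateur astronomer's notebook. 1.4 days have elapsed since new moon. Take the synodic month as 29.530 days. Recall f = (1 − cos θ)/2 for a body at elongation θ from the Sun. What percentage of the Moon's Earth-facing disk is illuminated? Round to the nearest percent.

The Moon has covered 1.4/29.530 of its cycle, so θ ≈ 360° × 1.4/29.530 = 17.1°.
Illuminated fraction = (1 − cos 17.1°)/2 = (1 − 0.956)/2 ≈ 0.022, so 2%.

2%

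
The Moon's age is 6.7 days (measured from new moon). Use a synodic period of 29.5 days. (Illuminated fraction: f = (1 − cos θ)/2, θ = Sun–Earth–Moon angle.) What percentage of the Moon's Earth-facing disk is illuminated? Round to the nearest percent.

Elongation θ = 360° × 6.7/29.5 ≈ 81.8°.
With cos θ = 0.143, the lit fraction is (1 − 0.143)/2 ≈ 0.428, so 43%.

43%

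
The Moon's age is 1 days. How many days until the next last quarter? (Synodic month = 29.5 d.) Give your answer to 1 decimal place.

21.1 days

Last quarter is 0.75 of the way through the cycle: age 0.75 × 29.5 = 22.125 d.
That is 22.125 − 1 = 21.125 days ahead.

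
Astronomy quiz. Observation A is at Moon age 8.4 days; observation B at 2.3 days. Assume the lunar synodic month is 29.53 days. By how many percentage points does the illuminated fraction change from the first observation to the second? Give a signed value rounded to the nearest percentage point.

-55 percentage points

θ₁ = 360° × 8.4/29.53 = 102.4°, f₁ = (1 − cos θ₁)/2 = 0.607.
θ₂ = 360° × 2.3/29.53 = 28.0°, f₂ = (1 − cos θ₂)/2 = 0.059.
Change = f₂ − f₁ = -0.549 → -55 percentage points.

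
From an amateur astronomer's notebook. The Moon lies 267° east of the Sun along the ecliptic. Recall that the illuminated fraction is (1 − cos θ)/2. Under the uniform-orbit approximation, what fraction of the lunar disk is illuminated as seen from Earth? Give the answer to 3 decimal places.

f = (1 − cos 267°)/2 = (1 − (-0.052))/2 ≈ 0.526.

0.526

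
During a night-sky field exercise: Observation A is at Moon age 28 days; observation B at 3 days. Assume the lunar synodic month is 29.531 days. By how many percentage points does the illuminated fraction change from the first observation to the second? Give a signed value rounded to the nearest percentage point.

First observation: θ = 360°·28/29.531 = 341.3°, so f = 0.026.
Second observation: θ = 36.6°, f = 0.098.
Δf = 0.098 − 0.026 = +0.072, i.e. +7 pp.

+7 percentage points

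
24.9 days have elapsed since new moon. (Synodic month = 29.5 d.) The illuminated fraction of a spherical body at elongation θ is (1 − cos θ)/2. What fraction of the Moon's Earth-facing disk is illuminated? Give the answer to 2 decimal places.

The Moon has covered 24.9/29.5 of its cycle, so θ ≈ 360° × 24.9/29.5 = 303.9°.
cos 303.9° = 0.557, so f = (1 − 0.557)/2 = 0.221.

0.22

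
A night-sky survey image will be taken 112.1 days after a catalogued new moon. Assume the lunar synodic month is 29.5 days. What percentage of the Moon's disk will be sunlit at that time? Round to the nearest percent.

112.1/29.5 = 3.800 lunations, so 3 complete cycles and 23.60 d into the next.
Elongation θ = 360° × 23.60/29.5 ≈ 288.0°.
Illuminated fraction = (1 − cos 288.0°)/2 = (1 − 0.309)/2 ≈ 0.345, so 35%.

35%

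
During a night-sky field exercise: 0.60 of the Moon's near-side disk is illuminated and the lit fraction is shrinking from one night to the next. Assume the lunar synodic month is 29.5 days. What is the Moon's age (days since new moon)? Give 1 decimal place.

cos θ = 1 − 2f = -0.200, giving a principal value of 101.5°.
Since the Moon is past full (waning), take the reflex angle: θ = 360° − 101.5° = 258.5°.
That fraction of the synodic month is 258.5/360 × 29.5 d ≈ 21.18 d.

21.2 days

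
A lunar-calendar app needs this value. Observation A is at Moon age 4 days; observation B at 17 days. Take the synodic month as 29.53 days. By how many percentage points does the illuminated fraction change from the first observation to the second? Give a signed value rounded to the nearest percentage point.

θ₁ = 360° × 4/29.53 = 48.8°, f₁ = (1 − cos θ₁)/2 = 0.170.
θ₂ = 360° × 17/29.53 = 207.2°, f₂ = (1 − cos θ₂)/2 = 0.945.
Change = f₂ − f₁ = +0.774 → +77 percentage points.

+77 pp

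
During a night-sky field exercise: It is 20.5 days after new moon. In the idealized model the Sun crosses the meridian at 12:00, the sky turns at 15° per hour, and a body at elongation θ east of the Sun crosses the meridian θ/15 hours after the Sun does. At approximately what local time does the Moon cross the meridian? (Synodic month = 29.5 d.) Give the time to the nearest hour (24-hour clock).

05:00

The Moon has covered 20.5/29.5 of its cycle, so θ ≈ 360° × 20.5/29.5 = 250.2°.
The Moon trails the Sun by θ/15 = 250.2/15 ≈ 16.68 hours.
12:00 + 16.68 h ≈ 04:41 → 05:00 to the nearest hour.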